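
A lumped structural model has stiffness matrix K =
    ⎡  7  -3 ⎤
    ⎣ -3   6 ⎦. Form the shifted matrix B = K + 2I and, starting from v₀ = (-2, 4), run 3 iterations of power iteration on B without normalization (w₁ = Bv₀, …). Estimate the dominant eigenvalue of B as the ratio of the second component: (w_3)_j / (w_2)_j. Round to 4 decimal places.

B = K + 2I has rows (9, -3); (-3, 8)
w1 = Bv₀ = (9·(-2) + (-3)·4; (-3)·(-2) + 8·4) = (-30, 38)
w2 = Bw1 = (9·(-30) + (-3)·38; (-3)·(-30) + 8·38) = (-384, 394)
w3 = Bw2 = (-4638, 4304)
Ratio: 4304/394 = 10.9239

10.9239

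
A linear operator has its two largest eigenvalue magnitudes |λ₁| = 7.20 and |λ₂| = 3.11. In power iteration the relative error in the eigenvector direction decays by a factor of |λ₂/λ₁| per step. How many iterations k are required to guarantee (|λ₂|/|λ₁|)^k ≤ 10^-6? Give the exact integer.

17

|λ₂/λ₁| = 3.11/7.20 = 0.43194
Need k ≥ ln(10^-6) / ln(0.43194) = -13.8155 / -0.8395 ≈ 16.458
Smallest integer k satisfying the bound: 17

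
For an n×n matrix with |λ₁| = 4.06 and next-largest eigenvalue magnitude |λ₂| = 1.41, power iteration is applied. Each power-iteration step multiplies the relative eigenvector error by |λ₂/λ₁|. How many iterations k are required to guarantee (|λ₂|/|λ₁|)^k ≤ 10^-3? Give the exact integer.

|λ₂/λ₁| = 1.41/4.06 = 0.34729
Need k ≥ ln(10^-3) / ln(0.34729) = -6.9078 / -1.0576 ≈ 6.532
Smallest integer k satisfying the bound: 7

7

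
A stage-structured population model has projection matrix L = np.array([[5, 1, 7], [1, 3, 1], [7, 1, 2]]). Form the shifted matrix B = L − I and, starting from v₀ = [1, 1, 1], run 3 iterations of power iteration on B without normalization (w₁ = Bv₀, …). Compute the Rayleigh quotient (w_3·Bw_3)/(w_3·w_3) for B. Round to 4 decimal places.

9.9079

B = L − I has rows (4, 1, 7); (1, 2, 1); (7, 1, 1)
w1 = Bv₀ = (4·1 + 1·1 + 7·1; 1·1 + 2·1 + 1·1; 7·1 + 1·1 + 1·1) = (12, 4, 9)
w2 = Bw1 = (4·12 + 1·4 + 7·9; 1·12 + 2·4 + 1·9; 7·12 + 1·4 + 1·9) = (115, 29, 97)
w3 = Bw2 = (1168, 270, 931)
Bw3 = (11459, 2639, 9377)
w3·Bw3 = 22826629; w3·w3 = 2303885; μ ≈ 22826629/2303885 = 9.9079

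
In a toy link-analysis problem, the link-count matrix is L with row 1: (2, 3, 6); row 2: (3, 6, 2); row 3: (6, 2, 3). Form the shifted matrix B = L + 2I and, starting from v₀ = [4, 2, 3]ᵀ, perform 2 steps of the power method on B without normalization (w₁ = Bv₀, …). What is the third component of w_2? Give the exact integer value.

523

B = L + 2I has rows (4, 3, 6); (3, 8, 2); (6, 2, 5)
w1 = Bv₀ = (4·4 + 3·2 + 6·3; 3·4 + 8·2 + 2·3; 6·4 + 2·2 + 5·3) = (40, 34, 43)
w2 = Bw1 = (4·40 + 3·34 + 6·43; 3·40 + 8·34 + 2·43; 6·40 + 2·34 + 5·43) = (520, 478, 523)
Requested component of w2: 523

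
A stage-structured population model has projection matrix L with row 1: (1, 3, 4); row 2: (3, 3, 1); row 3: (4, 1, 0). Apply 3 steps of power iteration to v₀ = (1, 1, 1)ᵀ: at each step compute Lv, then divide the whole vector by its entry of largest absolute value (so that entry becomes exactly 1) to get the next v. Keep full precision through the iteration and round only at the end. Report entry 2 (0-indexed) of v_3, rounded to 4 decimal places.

0.6930

Lv0 = (8.00000, 7.00000, 5.00000); divide by 8.00000 → v1 = (1.00000, 0.87500, 0.62500)
Lv1 = (6.12500, 6.25000, 4.87500); divide by 6.25000 → v2 = (0.98000, 1.00000, 0.78000)
Lv2 = (7.10000, 6.72000, 4.92000); divide by 7.10000 → v3 = (1.00000, 0.94648, 0.69296)
Requested entry of v3: 246/355 = 0.6930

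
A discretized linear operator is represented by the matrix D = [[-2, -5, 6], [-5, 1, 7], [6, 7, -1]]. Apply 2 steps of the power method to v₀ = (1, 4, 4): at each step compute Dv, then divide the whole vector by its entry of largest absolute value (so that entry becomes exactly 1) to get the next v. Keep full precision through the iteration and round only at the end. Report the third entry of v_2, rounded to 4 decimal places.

0.7533

Dv0 = (2.00000, 27.00000, 30.00000); divide by 30.00000 → v1 = (0.06667, 0.90000, 1.00000)
Dv1 = (1.36667, 7.56667, 5.70000); divide by 7.56667 → v2 = (0.18062, 1.00000, 0.75330)
Requested entry of v2: 171/227 = 0.7533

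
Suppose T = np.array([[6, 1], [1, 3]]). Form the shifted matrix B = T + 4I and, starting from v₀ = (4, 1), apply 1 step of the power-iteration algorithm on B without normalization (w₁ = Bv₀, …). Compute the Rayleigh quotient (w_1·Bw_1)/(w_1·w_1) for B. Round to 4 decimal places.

10.2991

B = T + 4I has rows (10, 1); (1, 7)
w1 = Bv₀ = (10·4 + 1·1; 1·4 + 7·1) = (41, 11)
Bw1 = (421, 118)
w1·Bw1 = 18559; w1·w1 = 1802; μ ≈ 18559/1802 = 10.2991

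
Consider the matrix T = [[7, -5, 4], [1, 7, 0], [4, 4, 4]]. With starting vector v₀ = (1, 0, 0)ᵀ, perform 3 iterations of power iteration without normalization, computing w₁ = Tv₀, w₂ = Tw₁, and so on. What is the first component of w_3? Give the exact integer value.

w1 = Tv₀ = (7·1 + (-5)·0 + 4·0; 1·1 + 7·0 + 0·0; 4·1 + 4·0 + 4·0) = (7, 1, 4)
w2 = Tw1 = (7·7 + (-5)·1 + 4·4; 1·7 + 7·1 + 0·4; 4·7 + 4·1 + 4·4) = (60, 14, 48)
w3 = Tw2 = (542, 158, 488)
The requested component of w3 is 542.

542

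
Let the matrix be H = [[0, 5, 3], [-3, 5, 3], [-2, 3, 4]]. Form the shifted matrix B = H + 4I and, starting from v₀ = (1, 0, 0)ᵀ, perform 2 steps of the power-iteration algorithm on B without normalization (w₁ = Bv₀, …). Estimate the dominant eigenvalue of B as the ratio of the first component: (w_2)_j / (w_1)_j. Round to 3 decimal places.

B = H + 4I has rows (4, 5, 3); (-3, 9, 3); (-2, 3, 8)
w1 = Bv₀ = (4·1 + 5·0 + 3·0; (-3)·1 + 9·0 + 3·0; (-2)·1 + 3·0 + 8·0) = (4, -3, -2)
w2 = Bw1 = (4·4 + 5·(-3) + 3·(-2); (-3)·4 + 9·(-3) + 3·(-2); (-2)·4 + 3·(-3) + 8·(-2)) = (-5, -45, -33)
Ratio: -5/4 = -1.250

-1.250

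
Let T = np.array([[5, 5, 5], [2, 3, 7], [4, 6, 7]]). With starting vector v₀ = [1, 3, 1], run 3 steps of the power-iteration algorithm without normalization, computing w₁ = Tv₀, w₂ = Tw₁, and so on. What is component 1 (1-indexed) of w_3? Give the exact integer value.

5390

w1 = Tv₀ = (5·1 + 5·3 + 5·1; 2·1 + 3·3 + 7·1; 4·1 + 6·3 + 7·1) = (25, 18, 29)
w2 = Tw1 = (5·25 + 5·18 + 5·29; 2·25 + 3·18 + 7·29; 4·25 + 6·18 + 7·29) = (360, 307, 411)
w3 = Tw2 = (5390, 4518, 6159)
The requested component of w3 is 5390.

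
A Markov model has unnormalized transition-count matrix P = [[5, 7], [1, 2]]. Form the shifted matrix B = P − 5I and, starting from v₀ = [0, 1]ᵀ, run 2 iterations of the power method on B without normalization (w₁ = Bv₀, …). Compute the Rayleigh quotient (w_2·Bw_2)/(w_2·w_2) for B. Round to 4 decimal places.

-4.9584

B = P − 5I has rows (0, 7); (1, -3)
w1 = Bv₀ = (0·0 + 7·1; 1·0 + (-3)·1) = (7, -3)
w2 = Bw1 = (0·7 + 7·(-3); 1·7 + (-3)·(-3)) = (-21, 16)
Bw2 = (112, -69)
w2·Bw2 = -3456; w2·w2 = 697; μ ≈ -3456/697 = -4.9584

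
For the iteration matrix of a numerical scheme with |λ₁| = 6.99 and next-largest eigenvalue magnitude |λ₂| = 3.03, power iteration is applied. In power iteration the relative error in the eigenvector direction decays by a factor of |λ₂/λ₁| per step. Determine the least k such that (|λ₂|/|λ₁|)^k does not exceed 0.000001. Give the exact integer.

|λ₂/λ₁| = 3.03/6.99 = 0.43348
Need k ≥ ln(0.000001) / ln(0.43348) = -13.8155 / -0.8359 ≈ 16.527
Smallest integer k satisfying the bound: 17

17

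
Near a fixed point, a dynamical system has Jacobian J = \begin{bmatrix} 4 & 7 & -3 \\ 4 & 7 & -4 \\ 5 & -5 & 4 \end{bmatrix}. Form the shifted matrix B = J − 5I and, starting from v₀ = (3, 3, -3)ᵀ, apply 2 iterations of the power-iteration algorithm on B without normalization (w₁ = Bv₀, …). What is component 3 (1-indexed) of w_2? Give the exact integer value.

B = J − 5I has rows (-1, 7, -3); (4, 2, -4); (5, -5, -1)
w1 = Bv₀ = (27, 30, 3)
w2 = Bw1 = (174, 156, -18)
Requested component of w2: -18

-18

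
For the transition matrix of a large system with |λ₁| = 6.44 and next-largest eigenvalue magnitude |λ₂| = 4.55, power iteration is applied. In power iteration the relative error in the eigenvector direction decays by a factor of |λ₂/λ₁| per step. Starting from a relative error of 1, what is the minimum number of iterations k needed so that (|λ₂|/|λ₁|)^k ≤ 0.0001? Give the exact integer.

|λ₂/λ₁| = 4.55/6.44 = 0.70652
Need k ≥ ln(0.0001) / ln(0.70652) = -9.2103 / -0.3474 ≈ 26.512
Smallest integer k satisfying the bound: 27

27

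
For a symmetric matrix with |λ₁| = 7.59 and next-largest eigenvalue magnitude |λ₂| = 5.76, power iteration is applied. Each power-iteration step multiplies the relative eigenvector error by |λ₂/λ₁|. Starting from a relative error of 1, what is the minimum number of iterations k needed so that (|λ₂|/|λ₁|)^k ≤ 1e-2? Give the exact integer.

|λ₂/λ₁| = 5.76/7.59 = 0.75889
Need k ≥ ln(1e-2) / ln(0.75889) = -4.6052 / -0.2759 ≈ 16.692
Smallest integer k satisfying the bound: 17

17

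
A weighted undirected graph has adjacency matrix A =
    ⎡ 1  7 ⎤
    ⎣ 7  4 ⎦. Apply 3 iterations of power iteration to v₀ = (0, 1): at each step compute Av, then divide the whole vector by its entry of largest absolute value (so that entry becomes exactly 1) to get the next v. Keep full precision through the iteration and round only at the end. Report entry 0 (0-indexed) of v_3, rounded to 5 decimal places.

0.97030

Av0 = (7.000000, 4.000000); divide by 7.000000 → v1 = (1.000000, 0.571429)
Av1 = (5.000000, 9.285714); divide by 9.285714 → v2 = (0.538462, 1.000000)
Av2 = (7.538462, 7.769231); divide by 7.769231 → v3 = (0.970297, 1.000000)
Requested entry of v3: 490/505 = 0.97030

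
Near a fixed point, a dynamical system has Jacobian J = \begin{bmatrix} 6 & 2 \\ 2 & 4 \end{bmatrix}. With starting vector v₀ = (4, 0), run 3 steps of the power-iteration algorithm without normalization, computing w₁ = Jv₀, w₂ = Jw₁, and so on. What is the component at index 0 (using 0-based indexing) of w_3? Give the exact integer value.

w1 = Jv₀ = (6·4 + 2·0; 2·4 + 4·0) = (24, 8)
w2 = Jw1 = (6·24 + 2·8; 2·24 + 4·8) = (160, 80)
w3 = Jw2 = (1120, 640)
The requested component of w3 is 1120.

1120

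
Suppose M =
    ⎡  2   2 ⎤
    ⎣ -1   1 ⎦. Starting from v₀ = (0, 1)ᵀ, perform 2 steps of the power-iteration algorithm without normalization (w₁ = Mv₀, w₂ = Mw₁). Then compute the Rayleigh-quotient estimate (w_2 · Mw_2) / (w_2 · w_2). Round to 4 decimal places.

1.8108

w1 = Mv₀ = (2, 1)
w2 = Mw1 = (6, -1)
Mw2 = (10, -7)
w2·Mw2 = 6·10 + (-1)·(-7) = 67; w2·w2 = 6·6 + (-1)·(-1) = 37
λ ≈ 67/37 = 1.8108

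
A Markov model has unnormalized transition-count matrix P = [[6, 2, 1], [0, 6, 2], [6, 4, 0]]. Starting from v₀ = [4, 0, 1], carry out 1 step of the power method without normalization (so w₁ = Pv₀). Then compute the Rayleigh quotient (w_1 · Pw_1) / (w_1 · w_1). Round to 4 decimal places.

w1 = Pv₀ = (6·4 + 2·0 + 1·1; 0·4 + 6·0 + 2·1; 6·4 + 4·0 + 0·1) = (25, 2, 24)
Pw1 = (178, 60, 158)
w1·Pw1 = 25·178 + 2·60 + 24·158 = 8362; w1·w1 = 25·25 + 2·2 + 24·24 = 1205
λ ≈ 8362/1205 = 6.9394

λ ≈ 6.9394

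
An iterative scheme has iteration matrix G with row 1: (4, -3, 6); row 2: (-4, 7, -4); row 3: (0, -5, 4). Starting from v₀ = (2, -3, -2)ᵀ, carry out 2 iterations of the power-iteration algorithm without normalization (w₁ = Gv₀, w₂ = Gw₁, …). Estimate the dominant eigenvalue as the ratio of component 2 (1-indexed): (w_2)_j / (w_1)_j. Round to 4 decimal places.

λ ≈ 9.2857

w1 = Gv₀ = (5, -21, 7)
w2 = Gw1 = (125, -195, 133)
Ratio at component: -195 / -21 = 9.2857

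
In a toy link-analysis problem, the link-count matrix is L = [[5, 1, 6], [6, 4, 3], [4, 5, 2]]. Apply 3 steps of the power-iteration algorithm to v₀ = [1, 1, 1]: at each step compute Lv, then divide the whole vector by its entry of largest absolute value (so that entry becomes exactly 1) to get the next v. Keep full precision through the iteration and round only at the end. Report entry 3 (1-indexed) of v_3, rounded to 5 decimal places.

0.86288

Lv0 = (12.000000, 13.000000, 11.000000); divide by 13.000000 → v1 = (0.923077, 1.000000, 0.846154)
Lv1 = (10.692308, 12.076923, 10.384615); divide by 12.076923 → v2 = (0.885350, 1.000000, 0.859873)
Lv2 = (10.585987, 11.891720, 10.261146); divide by 11.891720 → v3 = (0.890198, 1.000000, 0.862882)
Requested entry of v3: 1611/1867 = 0.86288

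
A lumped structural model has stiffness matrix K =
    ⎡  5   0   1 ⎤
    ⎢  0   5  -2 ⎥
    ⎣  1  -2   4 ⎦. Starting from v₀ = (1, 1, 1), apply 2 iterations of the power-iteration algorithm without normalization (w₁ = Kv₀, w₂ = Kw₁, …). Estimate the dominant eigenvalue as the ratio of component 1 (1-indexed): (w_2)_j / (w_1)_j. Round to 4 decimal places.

λ ≈ 5.5000

w1 = Kv₀ = (5·1 + 0·1 + 1·1; 0·1 + 5·1 + (-2)·1; 1·1 + (-2)·1 + 4·1) = (6, 3, 3)
w2 = Kw1 = (5·6 + 0·3 + 1·3; 0·6 + 5·3 + (-2)·3; 1·6 + (-2)·3 + 4·3) = (33, 9, 12)
Ratio at component: 33 / 6 = 5.5000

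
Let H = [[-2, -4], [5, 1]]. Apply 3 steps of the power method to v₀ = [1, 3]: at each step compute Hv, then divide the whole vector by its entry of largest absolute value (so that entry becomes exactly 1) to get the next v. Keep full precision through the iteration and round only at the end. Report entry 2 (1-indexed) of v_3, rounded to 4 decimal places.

Hv0 = (-14.00000, 8.00000); divide by -14.00000 → v1 = (1.00000, -0.57143)
Hv1 = (0.28571, 4.42857); divide by 4.42857 → v2 = (0.06452, 1.00000)
Hv2 = (-4.12903, 1.32258); divide by -4.12903 → v3 = (1.00000, -0.32031)
Requested entry of v3: -82/256 = -0.3203

-0.3203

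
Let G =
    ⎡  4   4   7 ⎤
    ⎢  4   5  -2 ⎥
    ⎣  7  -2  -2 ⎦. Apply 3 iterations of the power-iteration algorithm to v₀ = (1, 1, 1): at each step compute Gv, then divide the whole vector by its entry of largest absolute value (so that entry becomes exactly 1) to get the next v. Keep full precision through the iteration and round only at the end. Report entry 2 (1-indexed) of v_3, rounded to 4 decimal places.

Gv0 = (15.00000, 7.00000, 3.00000); divide by 15.00000 → v1 = (1.00000, 0.46667, 0.20000)
Gv1 = (7.26667, 5.93333, 5.66667); divide by 7.26667 → v2 = (1.00000, 0.81651, 0.77982)
Gv2 = (12.72477, 6.52294, 3.80734); divide by 12.72477 → v3 = (1.00000, 0.51262, 0.29921)
Requested entry of v3: 711/1387 = 0.5126

0.5126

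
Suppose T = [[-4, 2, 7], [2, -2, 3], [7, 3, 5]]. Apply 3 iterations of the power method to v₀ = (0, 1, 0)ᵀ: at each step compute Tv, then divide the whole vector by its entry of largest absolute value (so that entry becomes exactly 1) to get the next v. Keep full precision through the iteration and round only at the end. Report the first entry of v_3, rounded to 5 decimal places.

Tv0 = (2.000000, -2.000000, 3.000000); divide by 3.000000 → v1 = (0.666667, -0.666667, 1.000000)
Tv1 = (3.000000, 5.666667, 7.666667); divide by 7.666667 → v2 = (0.391304, 0.739130, 1.000000)
Tv2 = (6.913043, 2.304348, 9.956522); divide by 9.956522 → v3 = (0.694323, 0.231441, 1.000000)
Requested entry of v3: 159/229 = 0.69432

0.69432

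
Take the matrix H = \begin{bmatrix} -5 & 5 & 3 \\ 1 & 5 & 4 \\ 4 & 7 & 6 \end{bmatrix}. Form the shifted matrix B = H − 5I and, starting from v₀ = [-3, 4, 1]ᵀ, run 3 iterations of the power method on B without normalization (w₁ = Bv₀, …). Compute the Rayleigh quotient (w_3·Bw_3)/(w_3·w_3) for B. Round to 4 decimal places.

B = H − 5I has rows (-10, 5, 3); (1, 0, 4); (4, 7, 1)
w1 = Bv₀ = ((-10)·(-3) + 5·4 + 3·1; 1·(-3) + 0·4 + 4·1; 4·(-3) + 7·4 + 1·1) = (53, 1, 17)
w2 = Bw1 = ((-10)·53 + 5·1 + 3·17; 1·53 + 0·1 + 4·17; 4·53 + 7·1 + 1·17) = (-474, 121, 236)
w3 = Bw2 = (6053, 470, -813)
Bw3 = (-60619, 2801, 26689)
w3·Bw3 = -387308494; w3·w3 = 37520678; μ ≈ -387308494/37520678 = -10.3225

-10.3225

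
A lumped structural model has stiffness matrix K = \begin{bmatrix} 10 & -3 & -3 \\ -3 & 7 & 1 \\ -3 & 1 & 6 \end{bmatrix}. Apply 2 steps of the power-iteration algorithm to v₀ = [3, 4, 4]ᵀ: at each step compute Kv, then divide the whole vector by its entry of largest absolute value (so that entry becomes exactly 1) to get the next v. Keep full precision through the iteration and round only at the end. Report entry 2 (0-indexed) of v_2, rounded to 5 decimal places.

Kv0 = (6.000000, 23.000000, 19.000000); divide by 23.000000 → v1 = (0.260870, 1.000000, 0.826087)
Kv1 = (-2.869565, 7.043478, 5.173913); divide by 7.043478 → v2 = (-0.407407, 1.000000, 0.734568)
Requested entry of v2: 119/162 = 0.73457

0.73457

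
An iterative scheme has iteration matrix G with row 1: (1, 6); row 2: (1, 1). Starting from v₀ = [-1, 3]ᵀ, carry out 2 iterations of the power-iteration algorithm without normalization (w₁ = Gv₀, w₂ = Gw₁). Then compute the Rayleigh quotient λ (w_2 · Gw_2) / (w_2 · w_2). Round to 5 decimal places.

4.20882

w1 = Gv₀ = (1·(-1) + 6·3; 1·(-1) + 1·3) = (17, 2)
w2 = Gw1 = (1·17 + 6·2; 1·17 + 1·2) = (29, 19)
Gw2 = (143, 48)
w2·Gw2 = 29·143 + 19·48 = 5059; w2·w2 = 29·29 + 19·19 = 1202
λ ≈ 5059/1202 = 4.20882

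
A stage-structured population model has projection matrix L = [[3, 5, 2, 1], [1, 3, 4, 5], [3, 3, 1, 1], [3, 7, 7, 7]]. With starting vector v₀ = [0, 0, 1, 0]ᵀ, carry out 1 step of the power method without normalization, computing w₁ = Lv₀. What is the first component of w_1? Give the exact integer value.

2

w1 = Lv₀ = (2, 4, 1, 7)
The requested component of w1 is 2.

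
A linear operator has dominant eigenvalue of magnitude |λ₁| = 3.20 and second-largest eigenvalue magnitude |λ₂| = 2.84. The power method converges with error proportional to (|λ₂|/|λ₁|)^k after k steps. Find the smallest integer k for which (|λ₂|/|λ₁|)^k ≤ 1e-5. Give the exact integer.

|λ₂/λ₁| = 2.84/3.20 = 0.88750
Need k ≥ ln(1e-5) / ln(0.88750) = -11.5129 / -0.1193 ≈ 96.466
Smallest integer k satisfying the bound: 97

97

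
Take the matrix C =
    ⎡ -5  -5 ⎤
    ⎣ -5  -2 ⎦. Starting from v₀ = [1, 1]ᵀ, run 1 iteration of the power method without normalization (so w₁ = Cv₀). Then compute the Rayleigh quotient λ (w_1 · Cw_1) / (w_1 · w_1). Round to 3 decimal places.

-8.711

w1 = Cv₀ = ((-5)·1 + (-5)·1; (-5)·1 + (-2)·1) = (-10, -7)
Cw1 = (85, 64)
w1·Cw1 = (-10)·85 + (-7)·64 = -1298; w1·w1 = (-10)·(-10) + (-7)·(-7) = 149
λ ≈ -1298/149 = -8.711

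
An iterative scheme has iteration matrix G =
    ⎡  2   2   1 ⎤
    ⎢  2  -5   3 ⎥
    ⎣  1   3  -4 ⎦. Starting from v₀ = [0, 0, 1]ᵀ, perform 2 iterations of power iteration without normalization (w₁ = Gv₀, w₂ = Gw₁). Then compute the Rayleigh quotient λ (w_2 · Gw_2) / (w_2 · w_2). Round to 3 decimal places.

-7.509

w1 = Gv₀ = (1, 3, -4)
w2 = Gw1 = (4, -25, 26)
Gw2 = (-16, 211, -175)
w2·Gw2 = 4·(-16) + (-25)·211 + 26·(-175) = -9889; w2·w2 = 4·4 + (-25)·(-25) + 26·26 = 1317
λ ≈ -9889/1317 = -7.509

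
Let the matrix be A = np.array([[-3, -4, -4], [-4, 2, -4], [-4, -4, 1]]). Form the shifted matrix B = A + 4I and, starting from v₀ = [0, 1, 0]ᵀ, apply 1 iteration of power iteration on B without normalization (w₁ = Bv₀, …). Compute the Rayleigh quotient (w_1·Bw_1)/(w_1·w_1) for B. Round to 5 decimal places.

B = A + 4I has rows (1, -4, -4); (-4, 6, -4); (-4, -4, 5)
w1 = Bv₀ = (-4, 6, -4)
Bw1 = (-12, 68, -28)
w1·Bw1 = 568; w1·w1 = 68; μ ≈ 568/68 = 8.35294

μ ≈ 8.35294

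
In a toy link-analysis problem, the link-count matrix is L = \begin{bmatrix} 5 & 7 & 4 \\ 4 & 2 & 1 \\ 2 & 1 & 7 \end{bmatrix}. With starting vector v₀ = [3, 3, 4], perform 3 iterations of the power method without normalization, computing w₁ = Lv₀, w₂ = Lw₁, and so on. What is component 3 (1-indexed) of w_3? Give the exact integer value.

w1 = Lv₀ = (5·3 + 7·3 + 4·4; 4·3 + 2·3 + 1·4; 2·3 + 1·3 + 7·4) = (52, 22, 37)
w2 = Lw1 = (5·52 + 7·22 + 4·37; 4·52 + 2·22 + 1·37; 2·52 + 1·22 + 7·37) = (562, 289, 385)
w3 = Lw2 = (6373, 3211, 4108)
The requested component of w3 is 4108.

4108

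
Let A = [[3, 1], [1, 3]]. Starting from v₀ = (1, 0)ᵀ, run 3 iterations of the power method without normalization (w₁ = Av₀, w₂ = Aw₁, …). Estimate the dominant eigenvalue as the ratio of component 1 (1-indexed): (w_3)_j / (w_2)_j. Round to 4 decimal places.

w1 = Av₀ = (3·1 + 1·0; 1·1 + 3·0) = (3, 1)
w2 = Aw1 = (3·3 + 1·1; 1·3 + 3·1) = (10, 6)
w3 = Aw2 = (36, 28)
Ratio at component: 36 / 10 = 3.6000

3.6000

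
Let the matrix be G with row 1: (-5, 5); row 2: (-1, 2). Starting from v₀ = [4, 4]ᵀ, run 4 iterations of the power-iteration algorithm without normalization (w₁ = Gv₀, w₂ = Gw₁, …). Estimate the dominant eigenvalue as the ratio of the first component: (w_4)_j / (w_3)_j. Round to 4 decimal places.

-4.6667

w1 = Gv₀ = ((-5)·4 + 5·4; (-1)·4 + 2·4) = (0, 4)
w2 = Gw1 = ((-5)·0 + 5·4; (-1)·0 + 2·4) = (20, 8)
w3 = Gw2 = (-60, -4)
w4 = Gw3 = (280, 52)
Ratio at component: 280 / -60 = -4.6667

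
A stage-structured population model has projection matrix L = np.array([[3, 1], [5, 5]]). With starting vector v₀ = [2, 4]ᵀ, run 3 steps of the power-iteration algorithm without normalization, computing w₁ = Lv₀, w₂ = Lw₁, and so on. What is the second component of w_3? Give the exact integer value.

1300

w1 = Lv₀ = (3·2 + 1·4; 5·2 + 5·4) = (10, 30)
w2 = Lw1 = (3·10 + 1·30; 5·10 + 5·30) = (60, 200)
w3 = Lw2 = (380, 1300)
The requested component of w3 is 1300.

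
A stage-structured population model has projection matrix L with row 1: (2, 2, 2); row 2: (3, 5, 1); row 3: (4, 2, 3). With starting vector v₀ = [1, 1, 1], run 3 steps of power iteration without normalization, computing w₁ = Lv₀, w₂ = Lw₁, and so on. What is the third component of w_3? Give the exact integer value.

543

w1 = Lv₀ = (2·1 + 2·1 + 2·1; 3·1 + 5·1 + 1·1; 4·1 + 2·1 + 3·1) = (6, 9, 9)
w2 = Lw1 = (2·6 + 2·9 + 2·9; 3·6 + 5·9 + 1·9; 4·6 + 2·9 + 3·9) = (48, 72, 69)
w3 = Lw2 = (378, 573, 543)
The requested component of w3 is 543.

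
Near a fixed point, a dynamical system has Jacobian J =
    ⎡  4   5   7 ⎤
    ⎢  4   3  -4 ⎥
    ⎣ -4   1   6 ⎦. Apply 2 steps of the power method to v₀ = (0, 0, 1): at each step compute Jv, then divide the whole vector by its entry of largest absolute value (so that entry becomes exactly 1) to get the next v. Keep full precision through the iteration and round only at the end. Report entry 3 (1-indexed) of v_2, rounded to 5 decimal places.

Jv0 = (7.000000, -4.000000, 6.000000); divide by 7.000000 → v1 = (1.000000, -0.571429, 0.857143)
Jv1 = (7.142857, -1.142857, 0.571429); divide by 7.142857 → v2 = (1.000000, -0.160000, 0.080000)
Requested entry of v2: 4/50 = 0.08000

0.08000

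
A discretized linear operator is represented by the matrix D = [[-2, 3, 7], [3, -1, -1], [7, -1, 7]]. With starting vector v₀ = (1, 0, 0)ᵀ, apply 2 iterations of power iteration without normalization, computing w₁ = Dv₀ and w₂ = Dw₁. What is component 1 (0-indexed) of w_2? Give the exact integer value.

w1 = Dv₀ = (-2, 3, 7)
w2 = Dw1 = (62, -16, 32)
The requested component of w2 is -16.

-16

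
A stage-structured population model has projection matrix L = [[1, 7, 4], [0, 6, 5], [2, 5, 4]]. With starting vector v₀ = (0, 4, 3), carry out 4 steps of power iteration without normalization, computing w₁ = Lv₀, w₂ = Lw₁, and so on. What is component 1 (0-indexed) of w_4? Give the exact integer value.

w1 = Lv₀ = (40, 39, 32)
w2 = Lw1 = (441, 394, 403)
w3 = Lw2 = (4811, 4379, 4464)
w4 = Lw3 = (53320, 48594, 49373)
The requested component of w4 is 48594.

48594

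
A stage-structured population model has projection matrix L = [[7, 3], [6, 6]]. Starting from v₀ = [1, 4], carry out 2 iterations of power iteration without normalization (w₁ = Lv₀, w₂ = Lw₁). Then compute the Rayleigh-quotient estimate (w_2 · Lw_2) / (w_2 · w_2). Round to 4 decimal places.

w1 = Lv₀ = (19, 30)
w2 = Lw1 = (223, 294)
Lw2 = (2443, 3102)
w2·Lw2 = 223·2443 + 294·3102 = 1456777; w2·w2 = 223·223 + 294·294 = 136165
λ ≈ 1456777/136165 = 10.6986

λ ≈ 10.6986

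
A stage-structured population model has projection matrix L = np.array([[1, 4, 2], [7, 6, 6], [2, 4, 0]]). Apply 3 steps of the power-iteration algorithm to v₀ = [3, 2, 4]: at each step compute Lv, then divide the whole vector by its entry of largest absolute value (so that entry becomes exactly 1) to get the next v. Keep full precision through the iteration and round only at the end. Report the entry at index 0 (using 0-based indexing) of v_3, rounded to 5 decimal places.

0.44262

Lv0 = (19.000000, 57.000000, 14.000000); divide by 57.000000 → v1 = (0.333333, 1.000000, 0.245614)
Lv1 = (4.824561, 9.807018, 4.666667); divide by 9.807018 → v2 = (0.491950, 1.000000, 0.475850)
Lv2 = (5.443649, 12.298748, 4.983900); divide by 12.298748 → v3 = (0.442618, 1.000000, 0.405236)
Requested entry of v3: 3043/6875 = 0.44262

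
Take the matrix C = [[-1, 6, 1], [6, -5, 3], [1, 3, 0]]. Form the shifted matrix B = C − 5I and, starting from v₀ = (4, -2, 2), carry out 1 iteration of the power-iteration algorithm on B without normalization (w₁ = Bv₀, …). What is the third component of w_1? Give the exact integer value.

-12

B = C − 5I has rows (-6, 6, 1); (6, -10, 3); (1, 3, -5)
w1 = Bv₀ = ((-6)·4 + 6·(-2) + 1·2; 6·4 + (-10)·(-2) + 3·2; 1·4 + 3·(-2) + (-5)·2) = (-34, 50, -12)
Requested component of w1: -12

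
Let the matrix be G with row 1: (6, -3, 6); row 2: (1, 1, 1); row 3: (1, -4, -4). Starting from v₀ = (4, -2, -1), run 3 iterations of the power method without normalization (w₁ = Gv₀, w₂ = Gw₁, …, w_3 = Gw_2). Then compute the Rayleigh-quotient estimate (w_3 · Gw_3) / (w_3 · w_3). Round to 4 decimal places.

6.2113

w1 = Gv₀ = (6·4 + (-3)·(-2) + 6·(-1); 1·4 + 1·(-2) + 1·(-1); 1·4 + (-4)·(-2) + (-4)·(-1)) = (24, 1, 16)
w2 = Gw1 = (6·24 + (-3)·1 + 6·16; 1·24 + 1·1 + 1·16; 1·24 + (-4)·1 + (-4)·16) = (237, 41, -44)
w3 = Gw2 = (1035, 234, 249)
Gw3 = (7002, 1518, -897)
w3·Gw3 = 1035·7002 + 234·1518 + 249·(-897) = 7378929; w3·w3 = 1035·1035 + 234·234 + 249·249 = 1187982
λ ≈ 7378929/1187982 = 6.2113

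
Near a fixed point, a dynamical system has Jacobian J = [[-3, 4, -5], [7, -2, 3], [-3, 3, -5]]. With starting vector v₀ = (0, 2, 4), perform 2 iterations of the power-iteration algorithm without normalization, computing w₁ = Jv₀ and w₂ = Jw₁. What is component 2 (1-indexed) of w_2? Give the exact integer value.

-142

w1 = Jv₀ = ((-3)·0 + 4·2 + (-5)·4; 7·0 + (-2)·2 + 3·4; (-3)·0 + 3·2 + (-5)·4) = (-12, 8, -14)
w2 = Jw1 = ((-3)·(-12) + 4·8 + (-5)·(-14); 7·(-12) + (-2)·8 + 3·(-14); (-3)·(-12) + 3·8 + (-5)·(-14)) = (138, -142, 130)
The requested component of w2 is -142.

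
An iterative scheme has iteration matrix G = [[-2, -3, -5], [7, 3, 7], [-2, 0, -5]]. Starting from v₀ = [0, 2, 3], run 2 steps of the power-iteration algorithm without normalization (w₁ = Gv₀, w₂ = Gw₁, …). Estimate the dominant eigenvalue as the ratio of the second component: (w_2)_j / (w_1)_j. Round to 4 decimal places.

λ ≈ -6.3333

w1 = Gv₀ = ((-2)·0 + (-3)·2 + (-5)·3; 7·0 + 3·2 + 7·3; (-2)·0 + 0·2 + (-5)·3) = (-21, 27, -15)
w2 = Gw1 = ((-2)·(-21) + (-3)·27 + (-5)·(-15); 7·(-21) + 3·27 + 7·(-15); (-2)·(-21) + 0·27 + (-5)·(-15)) = (36, -171, 117)
Ratio at component: -171 / 27 = -6.3333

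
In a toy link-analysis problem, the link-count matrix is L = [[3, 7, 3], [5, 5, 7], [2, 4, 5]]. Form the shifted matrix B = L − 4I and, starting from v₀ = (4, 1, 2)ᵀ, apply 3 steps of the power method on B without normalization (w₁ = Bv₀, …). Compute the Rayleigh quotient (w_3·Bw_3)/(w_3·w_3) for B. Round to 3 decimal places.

μ ≈ 9.324

B = L − 4I has rows (-1, 7, 3); (5, 1, 7); (2, 4, 1)
w1 = Bv₀ = ((-1)·4 + 7·1 + 3·2; 5·4 + 1·1 + 7·2; 2·4 + 4·1 + 1·2) = (9, 35, 14)
w2 = Bw1 = ((-1)·9 + 7·35 + 3·14; 5·9 + 1·35 + 7·14; 2·9 + 4·35 + 1·14) = (278, 178, 172)
w3 = Bw2 = (1484, 2772, 1440)
Bw3 = (22240, 20272, 15496)
w3·Bw3 = 111512384; w3·w3 = 11959840; μ ≈ 111512384/11959840 = 9.324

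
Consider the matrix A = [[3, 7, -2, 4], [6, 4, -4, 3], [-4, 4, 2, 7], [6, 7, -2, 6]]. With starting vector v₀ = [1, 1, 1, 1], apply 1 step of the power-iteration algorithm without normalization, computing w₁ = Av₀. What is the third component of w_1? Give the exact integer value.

w1 = Av₀ = (3·1 + 7·1 + (-2)·1 + 4·1; 6·1 + 4·1 + (-4)·1 + 3·1; (-4)·1 + 4·1 + 2·1 + 7·1; 6·1 + 7·1 + (-2)·1 + 6·1) = (12, 9, 9, 17)
The requested component of w1 is 9.

9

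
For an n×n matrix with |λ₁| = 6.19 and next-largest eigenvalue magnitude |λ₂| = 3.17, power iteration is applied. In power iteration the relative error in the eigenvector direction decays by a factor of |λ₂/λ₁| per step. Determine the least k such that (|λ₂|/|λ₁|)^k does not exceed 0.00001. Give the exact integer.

|λ₂/λ₁| = 3.17/6.19 = 0.51212
Need k ≥ ln(0.00001) / ln(0.51212) = -11.5129 / -0.6692 ≈ 17.204
Smallest integer k satisfying the bound: 18

18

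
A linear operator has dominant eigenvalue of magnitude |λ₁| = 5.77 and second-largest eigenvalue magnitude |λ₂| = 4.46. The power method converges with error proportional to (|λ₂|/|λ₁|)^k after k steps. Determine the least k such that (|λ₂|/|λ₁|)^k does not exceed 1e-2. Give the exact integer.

18

|λ₂/λ₁| = 4.46/5.77 = 0.77296
Need k ≥ ln(1e-2) / ln(0.77296) = -4.6052 / -0.2575 ≈ 17.883
Smallest integer k satisfying the bound: 18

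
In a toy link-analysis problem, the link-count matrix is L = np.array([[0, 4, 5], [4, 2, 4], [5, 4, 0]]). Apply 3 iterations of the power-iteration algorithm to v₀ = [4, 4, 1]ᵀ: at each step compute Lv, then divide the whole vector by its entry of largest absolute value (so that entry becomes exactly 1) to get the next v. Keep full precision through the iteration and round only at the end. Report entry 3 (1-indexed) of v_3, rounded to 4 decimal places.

Lv0 = (21.00000, 28.00000, 36.00000); divide by 36.00000 → v1 = (0.58333, 0.77778, 1.00000)
Lv1 = (8.11111, 7.88889, 6.02778); divide by 8.11111 → v2 = (1.00000, 0.97260, 0.74315)
Lv2 = (7.60616, 8.91781, 8.89041); divide by 8.91781 → v3 = (0.85292, 1.00000, 0.99693)
Requested entry of v3: 2596/2604 = 0.9969

0.9969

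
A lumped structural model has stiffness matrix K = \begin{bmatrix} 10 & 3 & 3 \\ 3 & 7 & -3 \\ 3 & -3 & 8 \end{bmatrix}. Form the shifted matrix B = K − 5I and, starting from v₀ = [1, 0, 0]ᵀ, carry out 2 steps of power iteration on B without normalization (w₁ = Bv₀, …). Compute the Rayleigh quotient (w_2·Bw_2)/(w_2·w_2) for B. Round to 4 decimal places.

7.2561

B = K − 5I has rows (5, 3, 3); (3, 2, -3); (3, -3, 3)
w1 = Bv₀ = (5·1 + 3·0 + 3·0; 3·1 + 2·0 + (-3)·0; 3·1 + (-3)·0 + 3·0) = (5, 3, 3)
w2 = Bw1 = (5·5 + 3·3 + 3·3; 3·5 + 2·3 + (-3)·3; 3·5 + (-3)·3 + 3·3) = (43, 12, 15)
Bw2 = (296, 108, 138)
w2·Bw2 = 16094; w2·w2 = 2218; μ ≈ 16094/2218 = 7.2561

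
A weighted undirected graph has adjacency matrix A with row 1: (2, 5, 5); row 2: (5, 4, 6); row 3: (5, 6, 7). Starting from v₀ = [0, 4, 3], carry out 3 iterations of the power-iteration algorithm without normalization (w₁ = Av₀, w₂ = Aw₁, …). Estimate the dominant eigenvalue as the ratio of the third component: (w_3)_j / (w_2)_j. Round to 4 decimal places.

λ ≈ 15.3732

w1 = Av₀ = (2·0 + 5·4 + 5·3; 5·0 + 4·4 + 6·3; 5·0 + 6·4 + 7·3) = (35, 34, 45)
w2 = Aw1 = (2·35 + 5·34 + 5·45; 5·35 + 4·34 + 6·45; 5·35 + 6·34 + 7·45) = (465, 581, 694)
w3 = Aw2 = (7305, 8813, 10669)
Ratio at component: 10669 / 694 = 15.3732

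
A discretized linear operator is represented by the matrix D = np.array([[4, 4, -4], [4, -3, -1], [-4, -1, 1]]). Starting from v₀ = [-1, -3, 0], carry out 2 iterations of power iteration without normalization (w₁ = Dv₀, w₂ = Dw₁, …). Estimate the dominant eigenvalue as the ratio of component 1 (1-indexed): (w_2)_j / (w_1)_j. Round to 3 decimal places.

w1 = Dv₀ = (-16, 5, 7)
w2 = Dw1 = (-72, -86, 66)
Ratio at component: -72 / -16 = 4.500

4.500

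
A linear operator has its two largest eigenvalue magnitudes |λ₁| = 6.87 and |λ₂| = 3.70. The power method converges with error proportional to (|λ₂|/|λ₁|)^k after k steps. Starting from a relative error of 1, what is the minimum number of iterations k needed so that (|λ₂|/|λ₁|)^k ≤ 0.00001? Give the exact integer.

|λ₂/λ₁| = 3.70/6.87 = 0.53857
Need k ≥ ln(0.00001) / ln(0.53857) = -11.5129 / -0.6188 ≈ 18.604
Smallest integer k satisfying the bound: 19

19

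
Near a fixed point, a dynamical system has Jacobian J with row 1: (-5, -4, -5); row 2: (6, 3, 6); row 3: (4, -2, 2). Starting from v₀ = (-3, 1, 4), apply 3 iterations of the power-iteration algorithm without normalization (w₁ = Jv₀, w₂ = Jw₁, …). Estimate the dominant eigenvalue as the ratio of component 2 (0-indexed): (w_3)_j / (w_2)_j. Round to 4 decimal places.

-2.2727

w1 = Jv₀ = ((-5)·(-3) + (-4)·1 + (-5)·4; 6·(-3) + 3·1 + 6·4; 4·(-3) + (-2)·1 + 2·4) = (-9, 9, -6)
w2 = Jw1 = ((-5)·(-9) + (-4)·9 + (-5)·(-6); 6·(-9) + 3·9 + 6·(-6); 4·(-9) + (-2)·9 + 2·(-6)) = (39, -63, -66)
w3 = Jw2 = (387, -351, 150)
Ratio at component: 150 / -66 = -2.2727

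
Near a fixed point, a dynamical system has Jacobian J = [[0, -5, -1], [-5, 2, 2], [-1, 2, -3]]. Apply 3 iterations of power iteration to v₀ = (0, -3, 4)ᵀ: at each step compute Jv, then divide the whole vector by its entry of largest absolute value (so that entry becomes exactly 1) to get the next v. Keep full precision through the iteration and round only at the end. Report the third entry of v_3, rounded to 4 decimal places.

Jv0 = (11.00000, 2.00000, -18.00000); divide by -18.00000 → v1 = (-0.61111, -0.11111, 1.00000)
Jv1 = (-0.44444, 4.83333, -2.61111); divide by 4.83333 → v2 = (-0.09195, 1.00000, -0.54023)
Jv2 = (-4.45977, 1.37931, 3.71264); divide by -4.45977 → v3 = (1.00000, -0.30928, -0.83247)
Requested entry of v3: -323/388 = -0.8325

-0.8325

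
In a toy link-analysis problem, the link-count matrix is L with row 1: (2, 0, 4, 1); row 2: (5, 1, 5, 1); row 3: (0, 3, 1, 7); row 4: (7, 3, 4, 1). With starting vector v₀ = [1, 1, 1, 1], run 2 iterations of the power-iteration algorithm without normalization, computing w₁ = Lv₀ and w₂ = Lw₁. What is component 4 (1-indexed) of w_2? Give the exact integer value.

144

w1 = Lv₀ = (7, 12, 11, 15)
w2 = Lw1 = (73, 117, 152, 144)
The requested component of w2 is 144.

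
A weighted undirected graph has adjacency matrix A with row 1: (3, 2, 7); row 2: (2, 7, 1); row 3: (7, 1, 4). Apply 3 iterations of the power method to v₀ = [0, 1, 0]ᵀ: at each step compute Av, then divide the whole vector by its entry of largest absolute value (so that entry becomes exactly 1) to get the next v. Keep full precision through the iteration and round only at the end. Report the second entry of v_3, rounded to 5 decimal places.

1.00000

Av0 = (2.000000, 7.000000, 1.000000); divide by 7.000000 → v1 = (0.285714, 1.000000, 0.142857)
Av1 = (3.857143, 7.714286, 3.571429); divide by 7.714286 → v2 = (0.500000, 1.000000, 0.462963)
Av2 = (6.740741, 8.462963, 6.351852); divide by 8.462963 → v3 = (0.796499, 1.000000, 0.750547)
Requested entry of v3: 457/457 = 1.00000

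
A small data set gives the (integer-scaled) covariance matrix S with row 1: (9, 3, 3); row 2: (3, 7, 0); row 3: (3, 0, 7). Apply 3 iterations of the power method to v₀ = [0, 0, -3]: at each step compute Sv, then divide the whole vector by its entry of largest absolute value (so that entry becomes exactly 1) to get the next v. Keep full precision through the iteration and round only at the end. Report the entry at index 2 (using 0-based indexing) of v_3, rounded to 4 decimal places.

Sv0 = (-9.00000, 0.00000, -21.00000); divide by -21.00000 → v1 = (0.42857, 0.00000, 1.00000)
Sv1 = (6.85714, 1.28571, 8.28571); divide by 8.28571 → v2 = (0.82759, 0.15517, 1.00000)
Sv2 = (10.91379, 3.56897, 9.48276); divide by 10.91379 → v3 = (1.00000, 0.32701, 0.86888)
Requested entry of v3: -1650/-1899 = 0.8689

0.8689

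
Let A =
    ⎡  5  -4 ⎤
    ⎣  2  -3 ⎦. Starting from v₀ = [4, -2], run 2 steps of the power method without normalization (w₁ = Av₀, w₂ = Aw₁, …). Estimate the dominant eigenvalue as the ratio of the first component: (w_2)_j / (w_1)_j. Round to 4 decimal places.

3.0000

w1 = Av₀ = (5·4 + (-4)·(-2); 2·4 + (-3)·(-2)) = (28, 14)
w2 = Aw1 = (5·28 + (-4)·14; 2·28 + (-3)·14) = (84, 14)
Ratio at component: 84 / 28 = 3.0000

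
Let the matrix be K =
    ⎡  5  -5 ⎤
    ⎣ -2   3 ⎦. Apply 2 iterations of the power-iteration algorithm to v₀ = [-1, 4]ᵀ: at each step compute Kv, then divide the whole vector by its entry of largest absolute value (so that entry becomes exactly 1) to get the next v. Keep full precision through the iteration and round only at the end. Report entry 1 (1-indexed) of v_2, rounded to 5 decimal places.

1.00000

Kv0 = (-25.000000, 14.000000); divide by -25.000000 → v1 = (1.000000, -0.560000)
Kv1 = (7.800000, -3.680000); divide by 7.800000 → v2 = (1.000000, -0.471795)
Requested entry of v2: -195/-195 = 1.00000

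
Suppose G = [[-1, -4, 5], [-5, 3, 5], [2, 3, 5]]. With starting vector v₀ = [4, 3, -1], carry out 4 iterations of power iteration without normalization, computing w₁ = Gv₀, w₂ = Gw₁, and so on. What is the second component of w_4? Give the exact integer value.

4698

w1 = Gv₀ = (-21, -16, 12)
w2 = Gw1 = (145, 117, -30)
w3 = Gw2 = (-763, -524, 491)
w4 = Gw3 = (5314, 4698, -643)
The requested component of w4 is 4698.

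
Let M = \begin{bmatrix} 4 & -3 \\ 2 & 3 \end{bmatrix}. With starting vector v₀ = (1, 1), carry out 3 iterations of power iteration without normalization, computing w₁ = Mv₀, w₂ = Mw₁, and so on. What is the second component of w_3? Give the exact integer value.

29

w1 = Mv₀ = (4·1 + (-3)·1; 2·1 + 3·1) = (1, 5)
w2 = Mw1 = (4·1 + (-3)·5; 2·1 + 3·5) = (-11, 17)
w3 = Mw2 = (-95, 29)
The requested component of w3 is 29.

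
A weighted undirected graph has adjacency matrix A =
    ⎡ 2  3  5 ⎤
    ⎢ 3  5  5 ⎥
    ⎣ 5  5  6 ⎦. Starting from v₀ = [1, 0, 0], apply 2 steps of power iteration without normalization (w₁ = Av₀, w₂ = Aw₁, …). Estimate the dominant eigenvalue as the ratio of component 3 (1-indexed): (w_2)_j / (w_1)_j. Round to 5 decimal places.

11.00000

w1 = Av₀ = (2, 3, 5)
w2 = Aw1 = (38, 46, 55)
Ratio at component: 55 / 5 = 11.00000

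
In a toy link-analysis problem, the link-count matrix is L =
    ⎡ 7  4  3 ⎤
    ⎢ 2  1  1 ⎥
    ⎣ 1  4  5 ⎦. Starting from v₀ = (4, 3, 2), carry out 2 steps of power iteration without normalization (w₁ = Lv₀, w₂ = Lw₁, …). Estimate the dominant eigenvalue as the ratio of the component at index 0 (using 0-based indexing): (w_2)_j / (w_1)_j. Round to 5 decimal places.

λ ≈ 9.82609

w1 = Lv₀ = (7·4 + 4·3 + 3·2; 2·4 + 1·3 + 1·2; 1·4 + 4·3 + 5·2) = (46, 13, 26)
w2 = Lw1 = (7·46 + 4·13 + 3·26; 2·46 + 1·13 + 1·26; 1·46 + 4·13 + 5·26) = (452, 131, 228)
Ratio at component: 452 / 46 = 9.82609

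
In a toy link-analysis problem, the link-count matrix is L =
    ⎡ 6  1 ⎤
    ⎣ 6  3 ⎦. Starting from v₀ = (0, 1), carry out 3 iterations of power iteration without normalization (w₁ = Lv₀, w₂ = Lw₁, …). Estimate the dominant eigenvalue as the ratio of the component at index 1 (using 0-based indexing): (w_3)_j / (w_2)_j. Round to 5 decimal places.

w1 = Lv₀ = (6·0 + 1·1; 6·0 + 3·1) = (1, 3)
w2 = Lw1 = (6·1 + 1·3; 6·1 + 3·3) = (9, 15)
w3 = Lw2 = (69, 99)
Ratio at component: 99 / 15 = 6.60000

6.60000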